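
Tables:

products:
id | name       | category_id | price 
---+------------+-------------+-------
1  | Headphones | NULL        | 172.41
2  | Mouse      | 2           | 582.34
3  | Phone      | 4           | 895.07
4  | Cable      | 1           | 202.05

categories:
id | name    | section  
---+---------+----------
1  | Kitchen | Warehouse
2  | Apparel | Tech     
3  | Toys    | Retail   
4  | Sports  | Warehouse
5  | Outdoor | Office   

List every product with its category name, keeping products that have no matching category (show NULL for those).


LEFT JOIN keeps every row from products (the left table); where category_id has no match in categories, the category columns become NULL. Walk through each product:
  - product 1 (Headphones): category_id=NULL, no match -> kept with NULL
  - product 2 (Mouse): category_id=2 -> matches Apparel
  - product 3 (Phone): category_id=4 -> matches Sports
  - product 4 (Cable): category_id=1 -> matches Kitchen
All 4 rows appear; 1 has NULL category.

SQL:
SELECT a.name, b.name AS category
FROM products a
LEFT JOIN categories b ON a.category_id = b.id

Result:
name       | category
-----------+---------
Headphones | NULL    
Mouse      | Apparel 
Phone      | Sports  
Cable      | Kitchen 


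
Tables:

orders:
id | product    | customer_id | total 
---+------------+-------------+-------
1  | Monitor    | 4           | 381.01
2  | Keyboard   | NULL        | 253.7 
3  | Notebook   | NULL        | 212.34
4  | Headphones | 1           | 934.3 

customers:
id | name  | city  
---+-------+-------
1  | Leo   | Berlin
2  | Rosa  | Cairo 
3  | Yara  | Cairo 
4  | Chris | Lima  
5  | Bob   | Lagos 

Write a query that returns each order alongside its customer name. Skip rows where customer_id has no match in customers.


INNER JOIN keeps only orders rows whose customer_id matches an id in customers. Walk through each order:
  - order 1 (Monitor): customer_id=4 -> matches Chris
  - order 2 (Keyboard): customer_id=NULL, no match -> dropped
  - order 3 (Notebook): customer_id=NULL, no match -> dropped
  - order 4 (Headphones): customer_id=1 -> matches Leo
So 2 of 4 rows are dropped.

SQL:
SELECT a.product, b.name AS customer
FROM orders a
INNER JOIN customers b ON a.customer_id = b.id

Result:
product    | customer
-----------+---------
Monitor    | Chris   
Headphones | Leo     


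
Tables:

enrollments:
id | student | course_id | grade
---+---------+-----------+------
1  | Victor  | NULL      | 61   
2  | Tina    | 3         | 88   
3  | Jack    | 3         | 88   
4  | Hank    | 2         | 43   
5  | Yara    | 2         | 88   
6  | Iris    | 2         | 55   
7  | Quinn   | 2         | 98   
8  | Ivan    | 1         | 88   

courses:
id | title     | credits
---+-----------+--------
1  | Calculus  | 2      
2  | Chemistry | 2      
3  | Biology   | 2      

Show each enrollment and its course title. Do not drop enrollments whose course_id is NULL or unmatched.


LEFT JOIN keeps every row from enrollments (the left table); where course_id has no match in courses, the course columns become NULL. Walk through each enrollment:
  - enrollment 1 (Victor): course_id=NULL, no match -> kept with NULL
  - enrollment 2 (Tina): course_id=3 -> matches Biology
  - enrollment 3 (Jack): course_id=3 -> matches Biology
  - enrollment 4 (Hank): course_id=2 -> matches Chemistry
  - enrollment 5 (Yara): course_id=2 -> matches Chemistry
  - enrollment 6 (Iris): course_id=2 -> matches Chemistry
  - enrollment 7 (Quinn): course_id=2 -> matches Chemistry
  - enrollment 8 (Ivan): course_id=1 -> matches Calculus
All 8 rows appear; 1 has NULL course.

SQL:
SELECT a.student, b.title AS course
FROM enrollments a
LEFT JOIN courses b ON a.course_id = b.id

Result:
student | course   
--------+----------
Victor  | NULL     
Tina    | Biology  
Jack    | Biology  
Hank    | Chemistry
Yara    | Chemistry
Iris    | Chemistry
Quinn   | Chemistry
Ivan    | Calculus 


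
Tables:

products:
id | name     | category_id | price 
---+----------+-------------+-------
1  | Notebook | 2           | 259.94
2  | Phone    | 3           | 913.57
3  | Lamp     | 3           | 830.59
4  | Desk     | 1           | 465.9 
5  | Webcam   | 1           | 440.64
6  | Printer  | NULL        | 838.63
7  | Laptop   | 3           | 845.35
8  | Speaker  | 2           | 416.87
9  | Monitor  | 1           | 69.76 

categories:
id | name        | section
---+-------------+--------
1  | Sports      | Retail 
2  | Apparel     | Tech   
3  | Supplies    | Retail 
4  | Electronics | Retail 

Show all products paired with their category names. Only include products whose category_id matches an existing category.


INNER JOIN keeps only products rows whose category_id matches an id in categories. Walk through each product:
  - product 1 (Notebook): category_id=2 -> matches Apparel
  - product 2 (Phone): category_id=3 -> matches Supplies
  - product 3 (Lamp): category_id=3 -> matches Supplies
  - product 4 (Desk): category_id=1 -> matches Sports
  - product 5 (Webcam): category_id=1 -> matches Sports
  - product 6 (Printer): category_id=NULL, no match -> dropped
  - product 7 (Laptop): category_id=3 -> matches Supplies
  - product 8 (Speaker): category_id=2 -> matches Apparel
  - product 9 (Monitor): category_id=1 -> matches Sports
So 1 of 9 rows is dropped.

SQL:
SELECT a.name, b.name AS category
FROM products a
INNER JOIN categories b ON a.category_id = b.id

Result:
name     | category
---------+---------
Notebook | Apparel 
Phone    | Supplies
Lamp     | Supplies
Desk     | Sports  
Webcam   | Sports  
Laptop   | Supplies
Speaker  | Apparel 
Monitor  | Sports  


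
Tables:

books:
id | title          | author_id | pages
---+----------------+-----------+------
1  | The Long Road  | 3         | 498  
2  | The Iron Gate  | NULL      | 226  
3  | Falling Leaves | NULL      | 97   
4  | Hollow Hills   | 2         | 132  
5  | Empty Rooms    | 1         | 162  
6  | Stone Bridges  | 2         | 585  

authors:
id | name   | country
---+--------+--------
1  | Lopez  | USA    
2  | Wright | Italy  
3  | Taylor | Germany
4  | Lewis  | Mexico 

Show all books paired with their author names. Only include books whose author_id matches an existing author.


INNER JOIN keeps only books rows whose author_id matches an id in authors. Walk through each book:
  - book 1 (The Long Road): author_id=3 -> matches Taylor
  - book 2 (The Iron Gate): author_id=NULL, no match -> dropped
  - book 3 (Falling Leaves): author_id=NULL, no match -> dropped
  - book 4 (Hollow Hills): author_id=2 -> matches Wright
  - book 5 (Empty Rooms): author_id=1 -> matches Lopez
  - book 6 (Stone Bridges): author_id=2 -> matches Wright
So 2 of 6 rows are dropped.

SQL:
SELECT a.title, b.name AS author
FROM books a
INNER JOIN authors b ON a.author_id = b.id

Result:
title         | author
--------------+-------
The Long Road | Taylor
Hollow Hills  | Wright
Empty Rooms   | Lopez 
Stone Bridges | Wright


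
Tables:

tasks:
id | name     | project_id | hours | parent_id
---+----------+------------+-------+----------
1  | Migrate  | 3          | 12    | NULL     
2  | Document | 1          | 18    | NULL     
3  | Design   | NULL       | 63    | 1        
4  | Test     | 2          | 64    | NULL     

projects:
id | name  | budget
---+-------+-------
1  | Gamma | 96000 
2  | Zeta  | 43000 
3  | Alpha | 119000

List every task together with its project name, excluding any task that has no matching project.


INNER JOIN keeps only tasks rows whose project_id matches an id in projects. Walk through each task:
  - task 1 (Migrate): project_id=3 -> matches Alpha
  - task 2 (Document): project_id=1 -> matches Gamma
  - task 3 (Design): project_id=NULL, no match -> dropped
  - task 4 (Test): project_id=2 -> matches Zeta
So 1 of 4 rows is dropped.

SQL:
SELECT a.name, b.name AS project
FROM tasks a
INNER JOIN projects b ON a.project_id = b.id

Result:
name     | project
---------+--------
Migrate  | Alpha  
Document | Gamma  
Test     | Zeta   


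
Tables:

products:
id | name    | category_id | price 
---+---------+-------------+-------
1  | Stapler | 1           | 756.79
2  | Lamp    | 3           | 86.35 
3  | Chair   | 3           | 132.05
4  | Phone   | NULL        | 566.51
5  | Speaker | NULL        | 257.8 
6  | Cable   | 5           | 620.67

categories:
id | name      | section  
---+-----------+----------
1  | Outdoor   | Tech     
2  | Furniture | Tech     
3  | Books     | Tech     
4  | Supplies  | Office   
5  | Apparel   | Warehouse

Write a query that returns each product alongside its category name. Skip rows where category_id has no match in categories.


INNER JOIN keeps only products rows whose category_id matches an id in categories. Walk through each product:
  - product 1 (Stapler): category_id=1 -> matches Outdoor
  - product 2 (Lamp): category_id=3 -> matches Books
  - product 3 (Chair): category_id=3 -> matches Books
  - product 4 (Phone): category_id=NULL, no match -> dropped
  - product 5 (Speaker): category_id=NULL, no match -> dropped
  - product 6 (Cable): category_id=5 -> matches Apparel
So 2 of 6 rows are dropped.

SQL:
SELECT a.name, b.name AS category
FROM products a
INNER JOIN categories b ON a.category_id = b.id

Result:
name    | category
--------+---------
Stapler | Outdoor 
Lamp    | Books   
Chair   | Books   
Cable   | Apparel 


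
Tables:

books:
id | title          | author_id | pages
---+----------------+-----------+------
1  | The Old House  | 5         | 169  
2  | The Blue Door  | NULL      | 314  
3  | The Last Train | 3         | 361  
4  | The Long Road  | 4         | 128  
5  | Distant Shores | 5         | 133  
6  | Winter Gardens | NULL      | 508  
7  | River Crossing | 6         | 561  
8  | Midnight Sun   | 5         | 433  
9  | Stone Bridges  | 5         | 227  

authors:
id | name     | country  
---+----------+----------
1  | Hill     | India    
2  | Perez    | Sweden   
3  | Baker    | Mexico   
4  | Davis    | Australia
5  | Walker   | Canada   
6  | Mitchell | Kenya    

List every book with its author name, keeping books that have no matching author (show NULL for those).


LEFT JOIN keeps every row from books (the left table); where author_id has no match in authors, the author columns become NULL. Walk through each book:
  - book 1 (The Old House): author_id=5 -> matches Walker
  - book 2 (The Blue Door): author_id=NULL, no match -> kept with NULL
  - book 3 (The Last Train): author_id=3 -> matches Baker
  - book 4 (The Long Road): author_id=4 -> matches Davis
  - book 5 (Distant Shores): author_id=5 -> matches Walker
  - book 6 (Winter Gardens): author_id=NULL, no match -> kept with NULL
  - book 7 (River Crossing): author_id=6 -> matches Mitchell
  - book 8 (Midnight Sun): author_id=5 -> matches Walker
  - book 9 (Stone Bridges): author_id=5 -> matches Walker
All 9 rows appear; 2 have NULL author.

SQL:
SELECT a.title, b.name AS author
FROM books a
LEFT JOIN authors b ON a.author_id = b.id

Result:
title          | author  
---------------+---------
The Old House  | Walker  
The Blue Door  | NULL    
The Last Train | Baker   
The Long Road  | Davis   
Distant Shores | Walker  
Winter Gardens | NULL    
River Crossing | Mitchell
Midnight Sun   | Walker  
Stone Bridges  | Walker  


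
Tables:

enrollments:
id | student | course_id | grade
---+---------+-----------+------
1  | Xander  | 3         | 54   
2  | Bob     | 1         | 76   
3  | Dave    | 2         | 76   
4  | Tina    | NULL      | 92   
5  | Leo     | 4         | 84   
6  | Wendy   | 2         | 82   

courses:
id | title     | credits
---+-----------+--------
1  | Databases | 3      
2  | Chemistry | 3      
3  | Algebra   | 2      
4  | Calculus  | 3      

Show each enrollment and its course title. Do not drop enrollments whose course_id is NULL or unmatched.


LEFT JOIN keeps every row from enrollments (the left table); where course_id has no match in courses, the course columns become NULL. Walk through each enrollment:
  - enrollment 1 (Xander): course_id=3 -> matches Algebra
  - enrollment 2 (Bob): course_id=1 -> matches Databases
  - enrollment 3 (Dave): course_id=2 -> matches Chemistry
  - enrollment 4 (Tina): course_id=NULL, no match -> kept with NULL
  - enrollment 5 (Leo): course_id=4 -> matches Calculus
  - enrollment 6 (Wendy): course_id=2 -> matches Chemistry
All 6 rows appear; 1 has NULL course.

SQL:
SELECT a.student, b.title AS course
FROM enrollments a
LEFT JOIN courses b ON a.course_id = b.id

Result:
student | course   
--------+----------
Xander  | Algebra  
Bob     | Databases
Dave    | Chemistry
Tina    | NULL     
Leo     | Calculus 
Wendy   | Chemistry


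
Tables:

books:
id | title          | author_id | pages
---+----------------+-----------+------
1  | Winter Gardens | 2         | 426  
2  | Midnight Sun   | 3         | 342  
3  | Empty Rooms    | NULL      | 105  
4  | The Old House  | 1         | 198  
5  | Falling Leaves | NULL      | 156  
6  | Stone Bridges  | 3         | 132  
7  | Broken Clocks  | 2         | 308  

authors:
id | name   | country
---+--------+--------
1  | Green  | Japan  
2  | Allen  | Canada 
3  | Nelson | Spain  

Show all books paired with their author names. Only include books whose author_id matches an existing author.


INNER JOIN keeps only books rows whose author_id matches an id in authors. Walk through each book:
  - book 1 (Winter Gardens): author_id=2 -> matches Allen
  - book 2 (Midnight Sun): author_id=3 -> matches Nelson
  - book 3 (Empty Rooms): author_id=NULL, no match -> dropped
  - book 4 (The Old House): author_id=1 -> matches Green
  - book 5 (Falling Leaves): author_id=NULL, no match -> dropped
  - book 6 (Stone Bridges): author_id=3 -> matches Nelson
  - book 7 (Broken Clocks): author_id=2 -> matches Allen
So 2 of 7 rows are dropped.

SQL:
SELECT a.title, b.name AS author
FROM books a
INNER JOIN authors b ON a.author_id = b.id

Result:
title          | author
---------------+-------
Winter Gardens | Allen 
Midnight Sun   | Nelson
The Old House  | Green 
Stone Bridges  | Nelson
Broken Clocks  | Allen 


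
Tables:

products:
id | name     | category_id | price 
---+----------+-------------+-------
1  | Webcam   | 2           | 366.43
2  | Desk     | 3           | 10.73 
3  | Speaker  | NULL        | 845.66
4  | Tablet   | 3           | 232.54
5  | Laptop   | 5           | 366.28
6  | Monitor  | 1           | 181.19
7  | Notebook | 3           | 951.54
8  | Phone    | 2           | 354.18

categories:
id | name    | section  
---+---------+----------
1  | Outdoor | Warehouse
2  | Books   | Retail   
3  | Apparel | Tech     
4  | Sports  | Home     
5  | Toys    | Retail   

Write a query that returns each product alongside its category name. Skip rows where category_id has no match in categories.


INNER JOIN keeps only products rows whose category_id matches an id in categories. Walk through each product:
  - product 1 (Webcam): category_id=2 -> matches Books
  - product 2 (Desk): category_id=3 -> matches Apparel
  - product 3 (Speaker): category_id=NULL, no match -> dropped
  - product 4 (Tablet): category_id=3 -> matches Apparel
  - product 5 (Laptop): category_id=5 -> matches Toys
  - product 6 (Monitor): category_id=1 -> matches Outdoor
  - product 7 (Notebook): category_id=3 -> matches Apparel
  - product 8 (Phone): category_id=2 -> matches Books
So 1 of 8 rows is dropped.

SQL:
SELECT a.name, b.name AS category
FROM products a
INNER JOIN categories b ON a.category_id = b.id

Result:
name     | category
---------+---------
Webcam   | Books   
Desk     | Apparel 
Tablet   | Apparel 
Laptop   | Toys    
Monitor  | Outdoor 
Notebook | Apparel 
Phone    | Books   


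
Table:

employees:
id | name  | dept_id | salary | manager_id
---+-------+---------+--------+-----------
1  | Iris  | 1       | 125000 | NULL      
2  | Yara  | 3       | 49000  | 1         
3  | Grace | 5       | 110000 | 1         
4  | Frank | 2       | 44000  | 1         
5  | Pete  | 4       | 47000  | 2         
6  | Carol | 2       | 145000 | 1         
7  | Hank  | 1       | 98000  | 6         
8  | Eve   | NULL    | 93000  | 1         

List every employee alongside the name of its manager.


This is a self-join: employees is joined to a second copy of itself, matching each row's manager_id to another row's id. Use LEFT JOIN so rows with manager_id=NULL are kept.
  - employee 1 (Iris): manager_id=NULL -> NULL
  - employee 2 (Yara): manager_id=1 -> Iris
  - employee 3 (Grace): manager_id=1 -> Iris
  - employee 4 (Frank): manager_id=1 -> Iris
  - employee 5 (Pete): manager_id=2 -> Yara
  - employee 6 (Carol): manager_id=1 -> Iris
  - employee 7 (Hank): manager_id=6 -> Carol
  - employee 8 (Eve): manager_id=1 -> Iris

SQL:
SELECT a.name AS item, b.name AS manager
FROM employees a
LEFT JOIN employees b ON a.manager_id = b.id

Result:
item  | manager
------+--------
Iris  | NULL   
Yara  | Iris   
Grace | Iris   
Frank | Iris   
Pete  | Yara   
Carol | Iris   
Hank  | Carol  
Eve   | Iris   


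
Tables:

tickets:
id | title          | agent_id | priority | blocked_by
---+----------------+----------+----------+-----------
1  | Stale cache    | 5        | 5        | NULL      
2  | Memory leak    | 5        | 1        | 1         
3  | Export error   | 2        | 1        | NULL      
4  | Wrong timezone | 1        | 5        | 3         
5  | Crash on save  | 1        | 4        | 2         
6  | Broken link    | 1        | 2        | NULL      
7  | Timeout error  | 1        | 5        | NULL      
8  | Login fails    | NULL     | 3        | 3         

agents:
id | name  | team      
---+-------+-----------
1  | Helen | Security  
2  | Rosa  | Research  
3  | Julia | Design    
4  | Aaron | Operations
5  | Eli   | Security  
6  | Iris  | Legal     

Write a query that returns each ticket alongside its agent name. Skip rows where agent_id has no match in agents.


INNER JOIN keeps only tickets rows whose agent_id matches an id in agents. Walk through each ticket:
  - ticket 1 (Stale cache): agent_id=5 -> matches Eli
  - ticket 2 (Memory leak): agent_id=5 -> matches Eli
  - ticket 3 (Export error): agent_id=2 -> matches Rosa
  - ticket 4 (Wrong timezone): agent_id=1 -> matches Helen
  - ticket 5 (Crash on save): agent_id=1 -> matches Helen
  - ticket 6 (Broken link): agent_id=1 -> matches Helen
  - ticket 7 (Timeout error): agent_id=1 -> matches Helen
  - ticket 8 (Login fails): agent_id=NULL, no match -> dropped
So 1 of 8 rows is dropped.

SQL:
SELECT a.title, b.name AS agent
FROM tickets a
INNER JOIN agents b ON a.agent_id = b.id

Result:
title          | agent
---------------+------
Stale cache    | Eli  
Memory leak    | Eli  
Export error   | Rosa 
Wrong timezone | Helen
Crash on save  | Helen
Broken link    | Helen
Timeout error  | Helen


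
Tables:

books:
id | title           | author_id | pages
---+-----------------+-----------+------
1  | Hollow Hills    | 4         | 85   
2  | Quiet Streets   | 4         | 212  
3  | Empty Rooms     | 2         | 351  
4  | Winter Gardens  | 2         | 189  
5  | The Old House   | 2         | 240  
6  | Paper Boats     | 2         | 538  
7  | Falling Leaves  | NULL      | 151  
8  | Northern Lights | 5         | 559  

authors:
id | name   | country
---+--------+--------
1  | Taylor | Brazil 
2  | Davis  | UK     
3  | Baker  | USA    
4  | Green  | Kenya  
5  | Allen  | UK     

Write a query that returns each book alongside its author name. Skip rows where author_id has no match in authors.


INNER JOIN keeps only books rows whose author_id matches an id in authors. Walk through each book:
  - book 1 (Hollow Hills): author_id=4 -> matches Green
  - book 2 (Quiet Streets): author_id=4 -> matches Green
  - book 3 (Empty Rooms): author_id=2 -> matches Davis
  - book 4 (Winter Gardens): author_id=2 -> matches Davis
  - book 5 (The Old House): author_id=2 -> matches Davis
  - book 6 (Paper Boats): author_id=2 -> matches Davis
  - book 7 (Falling Leaves): author_id=NULL, no match -> dropped
  - book 8 (Northern Lights): author_id=5 -> matches Allen
So 1 of 8 rows is dropped.

SQL:
SELECT a.title, b.name AS author
FROM books a
INNER JOIN authors b ON a.author_id = b.id

Result:
title           | author
----------------+-------
Hollow Hills    | Green 
Quiet Streets   | Green 
Empty Rooms     | Davis 
Winter Gardens  | Davis 
The Old House   | Davis 
Paper Boats     | Davis 
Northern Lights | Allen 


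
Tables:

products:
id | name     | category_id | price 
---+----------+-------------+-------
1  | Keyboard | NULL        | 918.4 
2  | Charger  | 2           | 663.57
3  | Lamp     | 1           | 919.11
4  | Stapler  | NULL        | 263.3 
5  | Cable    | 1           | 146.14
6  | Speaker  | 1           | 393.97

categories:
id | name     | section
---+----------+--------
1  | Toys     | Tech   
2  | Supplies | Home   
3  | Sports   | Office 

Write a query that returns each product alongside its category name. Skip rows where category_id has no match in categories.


INNER JOIN keeps only products rows whose category_id matches an id in categories. Walk through each product:
  - product 1 (Keyboard): category_id=NULL, no match -> dropped
  - product 2 (Charger): category_id=2 -> matches Supplies
  - product 3 (Lamp): category_id=1 -> matches Toys
  - product 4 (Stapler): category_id=NULL, no match -> dropped
  - product 5 (Cable): category_id=1 -> matches Toys
  - product 6 (Speaker): category_id=1 -> matches Toys
So 2 of 6 rows are dropped.

SQL:
SELECT a.name, b.name AS category
FROM products a
INNER JOIN categories b ON a.category_id = b.id

Result:
name    | category
--------+---------
Charger | Supplies
Lamp    | Toys    
Cable   | Toys    
Speaker | Toys    


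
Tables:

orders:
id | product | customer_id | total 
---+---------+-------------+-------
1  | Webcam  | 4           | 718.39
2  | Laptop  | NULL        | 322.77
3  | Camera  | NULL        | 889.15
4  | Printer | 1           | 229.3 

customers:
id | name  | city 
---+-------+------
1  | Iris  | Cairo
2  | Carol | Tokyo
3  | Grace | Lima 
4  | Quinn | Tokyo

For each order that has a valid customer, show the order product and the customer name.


INNER JOIN keeps only orders rows whose customer_id matches an id in customers. Walk through each order:
  - order 1 (Webcam): customer_id=4 -> matches Quinn
  - order 2 (Laptop): customer_id=NULL, no match -> dropped
  - order 3 (Camera): customer_id=NULL, no match -> dropped
  - order 4 (Printer): customer_id=1 -> matches Iris
So 2 of 4 rows are dropped.

SQL:
SELECT a.product, b.name AS customer
FROM orders a
INNER JOIN customers b ON a.customer_id = b.id

Result:
product | customer
--------+---------
Webcam  | Quinn   
Printer | Iris    


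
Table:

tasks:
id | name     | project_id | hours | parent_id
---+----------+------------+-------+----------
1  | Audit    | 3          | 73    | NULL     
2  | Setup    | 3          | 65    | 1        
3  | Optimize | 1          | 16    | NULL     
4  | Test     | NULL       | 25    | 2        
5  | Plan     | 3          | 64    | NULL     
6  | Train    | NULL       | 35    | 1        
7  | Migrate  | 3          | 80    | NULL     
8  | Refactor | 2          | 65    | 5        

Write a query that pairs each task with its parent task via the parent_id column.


This is a self-join: tasks is joined to a second copy of itself, matching each row's parent_id to another row's id. Use LEFT JOIN so rows with parent_id=NULL are kept.
  - task 1 (Audit): parent_id=NULL -> NULL
  - task 2 (Setup): parent_id=1 -> Audit
  - task 3 (Optimize): parent_id=NULL -> NULL
  - task 4 (Test): parent_id=2 -> Setup
  - task 5 (Plan): parent_id=NULL -> NULL
  - task 6 (Train): parent_id=1 -> Audit
  - task 7 (Migrate): parent_id=NULL -> NULL
  - task 8 (Refactor): parent_id=5 -> Plan

SQL:
SELECT a.name AS item, b.name AS parent
FROM tasks a
LEFT JOIN tasks b ON a.parent_id = b.id

Result:
item     | parent
---------+-------
Audit    | NULL  
Setup    | Audit 
Optimize | NULL  
Test     | Setup 
Plan     | NULL  
Train    | Audit 
Migrate  | NULL  
Refactor | Plan  


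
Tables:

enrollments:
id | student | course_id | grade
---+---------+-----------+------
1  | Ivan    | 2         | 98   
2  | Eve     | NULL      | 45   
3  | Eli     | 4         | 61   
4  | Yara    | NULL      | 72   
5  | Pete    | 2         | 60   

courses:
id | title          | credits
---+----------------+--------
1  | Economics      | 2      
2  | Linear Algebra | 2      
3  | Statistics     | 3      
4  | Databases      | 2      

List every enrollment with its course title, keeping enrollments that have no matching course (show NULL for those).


LEFT JOIN keeps every row from enrollments (the left table); where course_id has no match in courses, the course columns become NULL. Walk through each enrollment:
  - enrollment 1 (Ivan): course_id=2 -> matches Linear Algebra
  - enrollment 2 (Eve): course_id=NULL, no match -> kept with NULL
  - enrollment 3 (Eli): course_id=4 -> matches Databases
  - enrollment 4 (Yara): course_id=NULL, no match -> kept with NULL
  - enrollment 5 (Pete): course_id=2 -> matches Linear Algebra
All 5 rows appear; 2 have NULL course.

SQL:
SELECT a.student, b.title AS course
FROM enrollments a
LEFT JOIN courses b ON a.course_id = b.id

Result:
student | course        
--------+---------------
Ivan    | Linear Algebra
Eve     | NULL          
Eli     | Databases     
Yara    | NULL          
Pete    | Linear Algebra


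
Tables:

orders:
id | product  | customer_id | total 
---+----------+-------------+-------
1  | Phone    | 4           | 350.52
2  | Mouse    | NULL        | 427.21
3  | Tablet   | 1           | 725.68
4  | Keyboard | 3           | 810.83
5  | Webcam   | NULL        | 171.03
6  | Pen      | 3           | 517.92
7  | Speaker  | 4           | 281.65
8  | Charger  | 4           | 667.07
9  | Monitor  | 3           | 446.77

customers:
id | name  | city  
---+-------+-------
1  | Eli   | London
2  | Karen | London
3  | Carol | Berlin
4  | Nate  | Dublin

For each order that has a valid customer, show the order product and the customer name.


INNER JOIN keeps only orders rows whose customer_id matches an id in customers. Walk through each order:
  - order 1 (Phone): customer_id=4 -> matches Nate
  - order 2 (Mouse): customer_id=NULL, no match -> dropped
  - order 3 (Tablet): customer_id=1 -> matches Eli
  - order 4 (Keyboard): customer_id=3 -> matches Carol
  - order 5 (Webcam): customer_id=NULL, no match -> dropped
  - order 6 (Pen): customer_id=3 -> matches Carol
  - order 7 (Speaker): customer_id=4 -> matches Nate
  - order 8 (Charger): customer_id=4 -> matches Nate
  - order 9 (Monitor): customer_id=3 -> matches Carol
So 2 of 9 rows are dropped.

SQL:
SELECT a.product, b.name AS customer
FROM orders a
INNER JOIN customers b ON a.customer_id = b.id

Result:
product  | customer
---------+---------
Phone    | Nate    
Tablet   | Eli     
Keyboard | Carol   
Pen      | Carol   
Speaker  | Nate    
Charger  | Nate    
Monitor  | Carol   


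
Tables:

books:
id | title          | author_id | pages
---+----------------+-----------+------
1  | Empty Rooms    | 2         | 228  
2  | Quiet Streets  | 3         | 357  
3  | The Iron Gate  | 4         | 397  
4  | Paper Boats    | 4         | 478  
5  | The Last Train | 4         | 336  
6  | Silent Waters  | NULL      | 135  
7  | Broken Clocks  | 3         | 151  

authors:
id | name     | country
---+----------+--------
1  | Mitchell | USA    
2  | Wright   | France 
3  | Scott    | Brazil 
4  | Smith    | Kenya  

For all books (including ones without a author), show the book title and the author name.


LEFT JOIN keeps every row from books (the left table); where author_id has no match in authors, the author columns become NULL. Walk through each book:
  - book 1 (Empty Rooms): author_id=2 -> matches Wright
  - book 2 (Quiet Streets): author_id=3 -> matches Scott
  - book 3 (The Iron Gate): author_id=4 -> matches Smith
  - book 4 (Paper Boats): author_id=4 -> matches Smith
  - book 5 (The Last Train): author_id=4 -> matches Smith
  - book 6 (Silent Waters): author_id=NULL, no match -> kept with NULL
  - book 7 (Broken Clocks): author_id=3 -> matches Scott
All 7 rows appear; 1 has NULL author.

SQL:
SELECT a.title, b.name AS author
FROM books a
LEFT JOIN authors b ON a.author_id = b.id

Result:
title          | author
---------------+-------
Empty Rooms    | Wright
Quiet Streets  | Scott 
The Iron Gate  | Smith 
Paper Boats    | Smith 
The Last Train | Smith 
Silent Waters  | NULL  
Broken Clocks  | Scott 


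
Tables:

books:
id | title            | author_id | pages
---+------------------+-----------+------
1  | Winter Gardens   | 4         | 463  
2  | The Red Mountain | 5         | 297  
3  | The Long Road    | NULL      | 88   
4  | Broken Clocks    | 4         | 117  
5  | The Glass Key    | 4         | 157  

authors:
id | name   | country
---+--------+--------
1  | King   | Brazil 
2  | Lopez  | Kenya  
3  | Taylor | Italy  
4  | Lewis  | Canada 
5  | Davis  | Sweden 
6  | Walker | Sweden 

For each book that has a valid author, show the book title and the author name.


INNER JOIN keeps only books rows whose author_id matches an id in authors. Walk through each book:
  - book 1 (Winter Gardens): author_id=4 -> matches Lewis
  - book 2 (The Red Mountain): author_id=5 -> matches Davis
  - book 3 (The Long Road): author_id=NULL, no match -> dropped
  - book 4 (Broken Clocks): author_id=4 -> matches Lewis
  - book 5 (The Glass Key): author_id=4 -> matches Lewis
So 1 of 5 rows is dropped.

SQL:
SELECT a.title, b.name AS author
FROM books a
INNER JOIN authors b ON a.author_id = b.id

Result:
title            | author
-----------------+-------
Winter Gardens   | Lewis 
The Red Mountain | Davis 
Broken Clocks    | Lewis 
The Glass Key    | Lewis 


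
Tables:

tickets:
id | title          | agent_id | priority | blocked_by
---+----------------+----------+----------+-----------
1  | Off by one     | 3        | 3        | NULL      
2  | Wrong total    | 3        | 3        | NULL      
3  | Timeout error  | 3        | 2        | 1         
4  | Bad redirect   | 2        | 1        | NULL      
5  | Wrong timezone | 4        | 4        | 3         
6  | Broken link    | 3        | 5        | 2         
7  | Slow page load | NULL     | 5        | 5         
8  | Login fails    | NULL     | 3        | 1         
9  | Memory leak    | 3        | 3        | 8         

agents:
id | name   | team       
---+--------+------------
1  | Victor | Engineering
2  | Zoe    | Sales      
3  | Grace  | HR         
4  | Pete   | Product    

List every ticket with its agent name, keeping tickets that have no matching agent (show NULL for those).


LEFT JOIN keeps every row from tickets (the left table); where agent_id has no match in agents, the agent columns become NULL. Walk through each ticket:
  - ticket 1 (Off by one): agent_id=3 -> matches Grace
  - ticket 2 (Wrong total): agent_id=3 -> matches Grace
  - ticket 3 (Timeout error): agent_id=3 -> matches Grace
  - ticket 4 (Bad redirect): agent_id=2 -> matches Zoe
  - ticket 5 (Wrong timezone): agent_id=4 -> matches Pete
  - ticket 6 (Broken link): agent_id=3 -> matches Grace
  - ticket 7 (Slow page load): agent_id=NULL, no match -> kept with NULL
  - ticket 8 (Login fails): agent_id=NULL, no match -> kept with NULL
  - ticket 9 (Memory leak): agent_id=3 -> matches Grace
All 9 rows appear; 2 have NULL agent.

SQL:
SELECT a.title, b.name AS agent
FROM tickets a
LEFT JOIN agents b ON a.agent_id = b.id

Result:
title          | agent
---------------+------
Off by one     | Grace
Wrong total    | Grace
Timeout error  | Grace
Bad redirect   | Zoe  
Wrong timezone | Pete 
Broken link    | Grace
Slow page load | NULL 
Login fails    | NULL 
Memory leak    | Grace


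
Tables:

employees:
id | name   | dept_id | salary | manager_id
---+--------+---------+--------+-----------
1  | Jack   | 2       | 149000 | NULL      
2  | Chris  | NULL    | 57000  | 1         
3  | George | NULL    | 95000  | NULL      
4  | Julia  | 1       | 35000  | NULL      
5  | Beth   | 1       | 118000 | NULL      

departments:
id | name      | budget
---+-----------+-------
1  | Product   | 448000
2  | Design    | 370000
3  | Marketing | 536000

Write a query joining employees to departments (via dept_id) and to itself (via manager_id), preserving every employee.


Two LEFT JOINs from the same base table employees: one to departments via dept_id, one to employees itself via manager_id. Both are LEFT so every employee is preserved.
Match against departments:
  - employee 1 (Jack): dept_id=2 -> matches Design
  - employee 2 (Chris): dept_id=NULL, no match -> kept with NULL
  - employee 3 (George): dept_id=NULL, no match -> kept with NULL
  - employee 4 (Julia): dept_id=1 -> matches Product
  - employee 5 (Beth): dept_id=1 -> matches Product
Match against employees (self):
  - employee 1 (Jack): manager_id=NULL -> NULL
  - employee 2 (Chris): manager_id=1 -> Jack
  - employee 3 (George): manager_id=NULL -> NULL
  - employee 4 (Julia): manager_id=NULL -> NULL
  - employee 5 (Beth): manager_id=NULL -> NULL

SQL:
SELECT a.name, b.name AS department, c.name AS manager
FROM employees a
LEFT JOIN departments b ON a.dept_id = b.id
LEFT JOIN employees c ON a.manager_id = c.id

Result:
name   | department | manager
-------+------------+--------
Jack   | Design     | NULL   
Chris  | NULL       | Jack   
George | NULL       | NULL   
Julia  | Product    | NULL   
Beth   | Product    | NULL   


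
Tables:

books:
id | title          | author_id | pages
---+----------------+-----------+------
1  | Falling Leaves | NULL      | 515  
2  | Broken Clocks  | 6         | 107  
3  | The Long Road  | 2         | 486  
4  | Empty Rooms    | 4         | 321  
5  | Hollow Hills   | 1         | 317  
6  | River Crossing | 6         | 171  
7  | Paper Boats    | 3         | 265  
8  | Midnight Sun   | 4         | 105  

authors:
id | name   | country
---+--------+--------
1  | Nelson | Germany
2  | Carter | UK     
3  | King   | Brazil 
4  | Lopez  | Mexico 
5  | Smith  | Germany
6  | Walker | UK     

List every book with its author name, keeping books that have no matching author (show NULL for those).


LEFT JOIN keeps every row from books (the left table); where author_id has no match in authors, the author columns become NULL. Walk through each book:
  - book 1 (Falling Leaves): author_id=NULL, no match -> kept with NULL
  - book 2 (Broken Clocks): author_id=6 -> matches Walker
  - book 3 (The Long Road): author_id=2 -> matches Carter
  - book 4 (Empty Rooms): author_id=4 -> matches Lopez
  - book 5 (Hollow Hills): author_id=1 -> matches Nelson
  - book 6 (River Crossing): author_id=6 -> matches Walker
  - book 7 (Paper Boats): author_id=3 -> matches King
  - book 8 (Midnight Sun): author_id=4 -> matches Lopez
All 8 rows appear; 1 has NULL author.

SQL:
SELECT a.title, b.name AS author
FROM books a
LEFT JOIN authors b ON a.author_id = b.id

Result:
title          | author
---------------+-------
Falling Leaves | NULL  
Broken Clocks  | Walker
The Long Road  | Carter
Empty Rooms    | Lopez 
Hollow Hills   | Nelson
River Crossing | Walker
Paper Boats    | King  
Midnight Sun   | Lopez 


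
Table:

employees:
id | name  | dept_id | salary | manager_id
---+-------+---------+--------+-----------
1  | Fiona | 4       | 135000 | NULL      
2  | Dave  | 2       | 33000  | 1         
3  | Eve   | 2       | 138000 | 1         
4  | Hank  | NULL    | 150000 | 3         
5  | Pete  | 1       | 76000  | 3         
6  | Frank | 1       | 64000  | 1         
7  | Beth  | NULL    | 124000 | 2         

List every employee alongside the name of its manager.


This is a self-join: employees is joined to a second copy of itself, matching each row's manager_id to another row's id. Use LEFT JOIN so rows with manager_id=NULL are kept.
  - employee 1 (Fiona): manager_id=NULL -> NULL
  - employee 2 (Dave): manager_id=1 -> Fiona
  - employee 3 (Eve): manager_id=1 -> Fiona
  - employee 4 (Hank): manager_id=3 -> Eve
  - employee 5 (Pete): manager_id=3 -> Eve
  - employee 6 (Frank): manager_id=1 -> Fiona
  - employee 7 (Beth): manager_id=2 -> Dave

SQL:
SELECT a.name AS item, b.name AS manager
FROM employees a
LEFT JOIN employees b ON a.manager_id = b.id

Result:
item  | manager
------+--------
Fiona | NULL   
Dave  | Fiona  
Eve   | Fiona  
Hank  | Eve    
Pete  | Eve    
Frank | Fiona  
Beth  | Dave   


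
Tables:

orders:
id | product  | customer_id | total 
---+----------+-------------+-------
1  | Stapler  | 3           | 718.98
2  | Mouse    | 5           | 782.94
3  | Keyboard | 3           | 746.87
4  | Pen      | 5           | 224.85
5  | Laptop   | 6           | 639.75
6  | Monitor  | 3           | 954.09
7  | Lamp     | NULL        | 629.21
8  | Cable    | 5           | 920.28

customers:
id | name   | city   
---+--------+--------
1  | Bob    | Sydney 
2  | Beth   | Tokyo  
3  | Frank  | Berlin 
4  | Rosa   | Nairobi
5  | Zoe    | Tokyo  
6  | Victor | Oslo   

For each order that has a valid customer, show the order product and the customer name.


INNER JOIN keeps only orders rows whose customer_id matches an id in customers. Walk through each order:
  - order 1 (Stapler): customer_id=3 -> matches Frank
  - order 2 (Mouse): customer_id=5 -> matches Zoe
  - order 3 (Keyboard): customer_id=3 -> matches Frank
  - order 4 (Pen): customer_id=5 -> matches Zoe
  - order 5 (Laptop): customer_id=6 -> matches Victor
  - order 6 (Monitor): customer_id=3 -> matches Frank
  - order 7 (Lamp): customer_id=NULL, no match -> dropped
  - order 8 (Cable): customer_id=5 -> matches Zoe
So 1 of 8 rows is dropped.

SQL:
SELECT a.product, b.name AS customer
FROM orders a
INNER JOIN customers b ON a.customer_id = b.id

Result:
product  | customer
---------+---------
Stapler  | Frank   
Mouse    | Zoe     
Keyboard | Frank   
Pen      | Zoe     
Laptop   | Victor  
Monitor  | Frank   
Cable    | Zoe     


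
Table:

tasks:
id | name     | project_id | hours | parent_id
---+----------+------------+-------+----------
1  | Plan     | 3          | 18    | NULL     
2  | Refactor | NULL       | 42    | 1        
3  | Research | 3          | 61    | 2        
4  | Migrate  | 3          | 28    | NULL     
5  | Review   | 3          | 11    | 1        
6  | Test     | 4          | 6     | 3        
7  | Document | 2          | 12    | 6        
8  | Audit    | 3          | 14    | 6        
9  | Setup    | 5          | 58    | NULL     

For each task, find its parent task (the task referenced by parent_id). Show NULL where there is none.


This is a self-join: tasks is joined to a second copy of itself, matching each row's parent_id to another row's id. Use LEFT JOIN so rows with parent_id=NULL are kept.
  - task 1 (Plan): parent_id=NULL -> NULL
  - task 2 (Refactor): parent_id=1 -> Plan
  - task 3 (Research): parent_id=2 -> Refactor
  - task 4 (Migrate): parent_id=NULL -> NULL
  - task 5 (Review): parent_id=1 -> Plan
  - task 6 (Test): parent_id=3 -> Research
  - task 7 (Document): parent_id=6 -> Test
  - task 8 (Audit): parent_id=6 -> Test
  - task 9 (Setup): parent_id=NULL -> NULL

SQL:
SELECT a.name AS item, b.name AS parent
FROM tasks a
LEFT JOIN tasks b ON a.parent_id = b.id

Result:
item     | parent  
---------+---------
Plan     | NULL    
Refactor | Plan    
Research | Refactor
Migrate  | NULL    
Review   | Plan    
Test     | Research
Document | Test    
Audit    | Test    
Setup    | NULL    


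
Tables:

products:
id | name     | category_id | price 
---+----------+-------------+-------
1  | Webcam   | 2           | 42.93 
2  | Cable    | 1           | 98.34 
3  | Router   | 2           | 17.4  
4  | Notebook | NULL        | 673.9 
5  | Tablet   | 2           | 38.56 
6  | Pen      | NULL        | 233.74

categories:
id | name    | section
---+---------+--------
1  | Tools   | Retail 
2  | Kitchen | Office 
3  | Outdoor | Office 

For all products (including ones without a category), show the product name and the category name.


LEFT JOIN keeps every row from products (the left table); where category_id has no match in categories, the category columns become NULL. Walk through each product:
  - product 1 (Webcam): category_id=2 -> matches Kitchen
  - product 2 (Cable): category_id=1 -> matches Tools
  - product 3 (Router): category_id=2 -> matches Kitchen
  - product 4 (Notebook): category_id=NULL, no match -> kept with NULL
  - product 5 (Tablet): category_id=2 -> matches Kitchen
  - product 6 (Pen): category_id=NULL, no match -> kept with NULL
All 6 rows appear; 2 have NULL category.

SQL:
SELECT a.name, b.name AS category
FROM products a
LEFT JOIN categories b ON a.category_id = b.id

Result:
name     | category
---------+---------
Webcam   | Kitchen 
Cable    | Tools   
Router   | Kitchen 
Notebook | NULL    
Tablet   | Kitchen 
Pen      | NULL    
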